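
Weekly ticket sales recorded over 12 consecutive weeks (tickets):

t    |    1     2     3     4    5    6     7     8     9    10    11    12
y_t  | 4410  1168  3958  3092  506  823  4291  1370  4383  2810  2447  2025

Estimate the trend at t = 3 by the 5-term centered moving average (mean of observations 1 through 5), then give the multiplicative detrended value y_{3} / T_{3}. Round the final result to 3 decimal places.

1.507

Trend T_3 = (4410 + 1168 + 3958 + 3092 + 506) / 5 = 13134/5 = 2626.80000
Ratio to trend: 3958 / 2626.80000 = 1.507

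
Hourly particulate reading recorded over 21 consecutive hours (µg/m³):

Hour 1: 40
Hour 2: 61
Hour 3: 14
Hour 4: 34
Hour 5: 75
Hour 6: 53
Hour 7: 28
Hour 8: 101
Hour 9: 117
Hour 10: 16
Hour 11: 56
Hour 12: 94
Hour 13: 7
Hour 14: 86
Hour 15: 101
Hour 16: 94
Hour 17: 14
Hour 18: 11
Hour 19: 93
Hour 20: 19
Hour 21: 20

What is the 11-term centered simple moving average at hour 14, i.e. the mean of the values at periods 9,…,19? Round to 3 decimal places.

62.636

Sum of periods 9–19: 117 + 16 + 56 + 94 + 7 + 86 + 101 + 94 + 14 + 11 + 93 = 689
Divide by 11: 689 / 11 = 62.636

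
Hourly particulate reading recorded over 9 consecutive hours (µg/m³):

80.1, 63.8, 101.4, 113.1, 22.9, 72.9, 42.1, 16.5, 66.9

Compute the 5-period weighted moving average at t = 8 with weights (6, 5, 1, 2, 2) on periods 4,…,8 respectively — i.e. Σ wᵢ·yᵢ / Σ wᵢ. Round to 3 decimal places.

61.450

Weighted sum: 6·113.1 + 5·22.9 + 1·72.9 + 2·42.1 + 2·16.5 = 678.6 + 114.5 + 72.9 + 84.2 + 33.0 = 983.2
Weight total: 6 + 5 + 1 + 2 + 2 = 16
WMA = 983.2 / 16 = 61.450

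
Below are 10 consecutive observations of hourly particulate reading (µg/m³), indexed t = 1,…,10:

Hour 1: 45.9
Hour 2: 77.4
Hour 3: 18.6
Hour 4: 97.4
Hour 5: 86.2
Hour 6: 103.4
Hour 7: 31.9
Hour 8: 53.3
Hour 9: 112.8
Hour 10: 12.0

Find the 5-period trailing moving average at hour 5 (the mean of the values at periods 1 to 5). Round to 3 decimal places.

65.100

Sum of periods 1–5: 45.9 + 77.4 + 18.6 + 97.4 + 86.2 = 325.5
Divide by 5: 325.5 / 5 = 65.100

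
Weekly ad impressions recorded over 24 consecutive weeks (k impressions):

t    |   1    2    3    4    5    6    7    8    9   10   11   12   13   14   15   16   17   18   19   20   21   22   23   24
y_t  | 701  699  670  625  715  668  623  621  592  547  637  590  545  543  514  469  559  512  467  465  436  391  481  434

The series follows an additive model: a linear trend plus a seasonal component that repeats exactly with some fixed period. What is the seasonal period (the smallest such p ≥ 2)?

6

First differences y_{t+1} − y_t: -2, -29, -45, 90, -47, -45, -2, -29, -45, 90, -47, -45, -2, -29, …
The difference pattern repeats every 6 terms and not for any smaller step, so p = 6.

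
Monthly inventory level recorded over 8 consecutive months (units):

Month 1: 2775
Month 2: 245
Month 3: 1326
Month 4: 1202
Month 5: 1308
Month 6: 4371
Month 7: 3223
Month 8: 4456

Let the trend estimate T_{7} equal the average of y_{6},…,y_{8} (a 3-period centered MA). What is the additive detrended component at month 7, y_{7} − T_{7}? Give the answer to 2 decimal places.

-793.67

Trend T_7 = (4371 + 3223 + 4456) / 3 = 12050/3 = 4016.6667
Detrended value: 3223 − 4016.6667 = -793.67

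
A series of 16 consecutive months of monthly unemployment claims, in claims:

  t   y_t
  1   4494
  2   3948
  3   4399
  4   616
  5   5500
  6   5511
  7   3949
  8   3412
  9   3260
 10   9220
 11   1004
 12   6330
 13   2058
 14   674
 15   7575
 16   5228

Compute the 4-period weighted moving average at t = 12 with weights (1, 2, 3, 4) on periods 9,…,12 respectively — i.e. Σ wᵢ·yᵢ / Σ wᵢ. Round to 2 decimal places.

5003.20

Weighted sum: 1·3260 + 2·9220 + 3·1004 + 4·6330 = 3260 + 18440 + 3012 + 25320 = 50032
Weight total: 1 + 2 + 3 + 4 = 10
WMA = 50032 / 10 = 5003.20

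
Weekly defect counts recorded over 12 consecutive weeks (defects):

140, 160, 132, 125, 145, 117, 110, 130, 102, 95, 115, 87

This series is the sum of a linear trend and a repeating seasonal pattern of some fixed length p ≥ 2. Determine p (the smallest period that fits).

3

First differences y_{t+1} − y_t: 20, -28, -7, 20, -28, -7, 20, -28, …
The difference pattern repeats every 3 terms and not for any smaller step, so p = 3.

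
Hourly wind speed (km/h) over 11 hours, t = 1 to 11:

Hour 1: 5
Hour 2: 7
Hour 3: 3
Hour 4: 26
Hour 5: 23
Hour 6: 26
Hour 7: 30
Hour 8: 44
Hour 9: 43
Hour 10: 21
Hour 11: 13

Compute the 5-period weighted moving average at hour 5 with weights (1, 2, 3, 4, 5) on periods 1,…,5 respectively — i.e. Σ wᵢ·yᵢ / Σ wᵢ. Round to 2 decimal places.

Weighted sum: 1·5 + 2·7 + 3·3 + 4·26 + 5·23 = 5 + 14 + 9 + 104 + 115 = 247
Weight total: 1 + 2 + 3 + 4 + 5 = 15
WMA = 247 / 15 = 16.47

16.47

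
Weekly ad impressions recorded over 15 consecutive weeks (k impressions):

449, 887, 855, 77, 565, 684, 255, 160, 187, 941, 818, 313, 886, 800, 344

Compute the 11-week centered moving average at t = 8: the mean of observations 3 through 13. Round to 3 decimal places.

Sum of periods 3–13: 855 + 77 + 565 + 684 + 255 + 160 + 187 + 941 + 818 + 313 + 886 = 5741
Divide by 11: 5741 / 11 = 521.909

521.909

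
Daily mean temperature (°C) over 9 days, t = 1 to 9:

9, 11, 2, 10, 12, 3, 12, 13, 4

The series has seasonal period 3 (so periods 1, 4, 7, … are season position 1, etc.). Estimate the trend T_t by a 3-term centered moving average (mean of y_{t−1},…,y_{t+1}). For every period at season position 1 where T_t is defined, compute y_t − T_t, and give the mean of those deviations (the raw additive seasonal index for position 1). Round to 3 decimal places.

2.333

Season position 1 occurs at t = 4, 7 (where T_t is defined).
t=4: T_4 = 8.00000; y_4 − T_4 = 10 − 8.00000 = 2.00000
t=7: T_7 = 9.33333; y_7 − T_7 = 12 − 9.33333 = 2.66667
Mean deviation: (2.00000 + 2.66667) / 2 = 2.333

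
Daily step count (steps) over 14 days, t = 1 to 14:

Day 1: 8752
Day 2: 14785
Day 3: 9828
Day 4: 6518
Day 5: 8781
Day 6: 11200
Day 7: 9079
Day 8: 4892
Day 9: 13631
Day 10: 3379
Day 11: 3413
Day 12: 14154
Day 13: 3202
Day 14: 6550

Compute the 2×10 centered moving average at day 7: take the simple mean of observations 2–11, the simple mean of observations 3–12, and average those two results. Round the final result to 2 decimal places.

Sum over 2–11: 14785 + 9828 + 6518 + 8781 + 11200 + 9079 + 4892 + 13631 + 3379 + 3413 = 85506
Sum over 3–12: 9828 + 6518 + 8781 + 11200 + 9079 + 4892 + 13631 + 3379 + 3413 + 14154 = 84875
CMA at t=7 = (85506 + 84875) / (2·10) = 170381 / 20 = 8519.05

8519.05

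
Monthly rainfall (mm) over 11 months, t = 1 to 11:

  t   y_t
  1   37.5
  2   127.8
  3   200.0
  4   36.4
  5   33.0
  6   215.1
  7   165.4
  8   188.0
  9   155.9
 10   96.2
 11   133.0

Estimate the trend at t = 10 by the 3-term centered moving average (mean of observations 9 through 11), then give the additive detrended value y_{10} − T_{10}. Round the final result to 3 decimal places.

-32.167

Trend T_10 = (155.9 + 96.2 + 133.0) / 3 = 385.1/3 = 128.36667
Detrended value: 96.2 − 128.36667 = -32.167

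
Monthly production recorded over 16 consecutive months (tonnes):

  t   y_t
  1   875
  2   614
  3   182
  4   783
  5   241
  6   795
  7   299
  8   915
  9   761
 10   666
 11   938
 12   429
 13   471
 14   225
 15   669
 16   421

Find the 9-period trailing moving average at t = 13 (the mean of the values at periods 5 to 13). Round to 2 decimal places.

612.78

Sum of periods 5–13: 241 + 795 + 299 + 915 + 761 + 666 + 938 + 429 + 471 = 5515
Divide by 9: 5515 / 9 = 612.78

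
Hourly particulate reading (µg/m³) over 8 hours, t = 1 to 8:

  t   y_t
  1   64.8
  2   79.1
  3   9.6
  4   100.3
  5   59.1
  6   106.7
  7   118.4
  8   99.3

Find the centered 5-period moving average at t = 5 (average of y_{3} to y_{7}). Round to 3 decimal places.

78.820

Sum of periods 3–7: 9.6 + 100.3 + 59.1 + 106.7 + 118.4 = 394.1
Divide by 5: 394.1 / 5 = 78.820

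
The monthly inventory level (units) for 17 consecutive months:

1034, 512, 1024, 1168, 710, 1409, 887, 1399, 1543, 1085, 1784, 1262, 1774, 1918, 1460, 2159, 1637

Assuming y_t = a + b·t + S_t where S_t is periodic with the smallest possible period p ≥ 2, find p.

First differences y_{t+1} − y_t: -522, 512, 144, -458, 699, -522, 512, 144, -458, 699, -522, 512, …
The difference pattern repeats every 5 terms and not for any smaller step, so p = 5.

5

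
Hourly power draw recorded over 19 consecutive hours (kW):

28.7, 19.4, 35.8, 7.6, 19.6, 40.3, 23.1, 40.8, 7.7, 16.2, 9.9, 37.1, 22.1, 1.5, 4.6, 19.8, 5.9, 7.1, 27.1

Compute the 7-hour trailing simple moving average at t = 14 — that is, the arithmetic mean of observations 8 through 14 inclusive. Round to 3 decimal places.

19.329

Sum of periods 8–14: 40.8 + 7.7 + 16.2 + 9.9 + 37.1 + 22.1 + 1.5 = 135.3
Divide by 7: 135.3 / 7 = 19.329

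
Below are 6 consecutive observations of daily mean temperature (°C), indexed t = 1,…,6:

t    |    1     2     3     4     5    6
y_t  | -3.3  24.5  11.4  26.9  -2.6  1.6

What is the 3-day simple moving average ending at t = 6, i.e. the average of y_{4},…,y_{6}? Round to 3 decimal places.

Sum of periods 4–6: 26.9 + (-2.6) + 1.6 = 25.9
Divide by 3: 25.9 / 3 = 8.633

8.633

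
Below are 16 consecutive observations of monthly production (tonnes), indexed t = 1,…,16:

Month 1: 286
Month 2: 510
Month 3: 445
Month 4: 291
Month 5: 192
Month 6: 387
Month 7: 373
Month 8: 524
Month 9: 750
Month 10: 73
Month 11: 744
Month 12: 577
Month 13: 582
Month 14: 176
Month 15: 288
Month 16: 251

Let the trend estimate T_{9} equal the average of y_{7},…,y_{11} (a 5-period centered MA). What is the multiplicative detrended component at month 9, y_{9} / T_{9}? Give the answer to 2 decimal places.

Trend T_9 = (373 + 524 + 750 + 73 + 744) / 5 = 2464/5 = 492.8000
Ratio to trend: 750 / 492.8000 = 1.52

1.52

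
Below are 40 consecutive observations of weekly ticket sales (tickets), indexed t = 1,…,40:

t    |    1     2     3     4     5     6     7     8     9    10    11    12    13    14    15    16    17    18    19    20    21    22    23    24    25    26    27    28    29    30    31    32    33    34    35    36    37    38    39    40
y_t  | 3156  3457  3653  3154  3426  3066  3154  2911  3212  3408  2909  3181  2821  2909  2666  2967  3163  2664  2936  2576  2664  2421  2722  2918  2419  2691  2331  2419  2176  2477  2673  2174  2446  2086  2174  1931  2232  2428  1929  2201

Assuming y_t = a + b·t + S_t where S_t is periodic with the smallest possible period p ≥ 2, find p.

7

First differences y_{t+1} − y_t: 301, 196, -499, 272, -360, 88, -243, 301, 196, -499, 272, -360, 88, -243, 301, 196, …
The difference pattern repeats every 7 terms and not for any smaller step, so p = 7.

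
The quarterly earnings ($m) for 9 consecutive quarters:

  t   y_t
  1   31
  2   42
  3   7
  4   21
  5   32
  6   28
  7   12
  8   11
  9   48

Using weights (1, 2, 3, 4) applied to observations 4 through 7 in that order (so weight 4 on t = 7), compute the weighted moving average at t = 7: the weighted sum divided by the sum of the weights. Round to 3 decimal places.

Weighted sum: 1·21 + 2·32 + 3·28 + 4·12 = 21 + 64 + 84 + 48 = 217
Weight total: 1 + 2 + 3 + 4 = 10
WMA = 217 / 10 = 21.700

21.700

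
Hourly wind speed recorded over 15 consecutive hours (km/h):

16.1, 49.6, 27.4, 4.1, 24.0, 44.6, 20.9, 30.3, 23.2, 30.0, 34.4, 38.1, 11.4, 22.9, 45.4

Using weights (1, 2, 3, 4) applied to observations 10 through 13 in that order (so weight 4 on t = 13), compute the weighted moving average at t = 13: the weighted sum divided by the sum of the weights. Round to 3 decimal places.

25.870

Weighted sum: 1·30.0 + 2·34.4 + 3·38.1 + 4·11.4 = 30.0 + 68.8 + 114.3 + 45.6 = 258.7
Weight total: 1 + 2 + 3 + 4 = 10
WMA = 258.7 / 10 = 25.870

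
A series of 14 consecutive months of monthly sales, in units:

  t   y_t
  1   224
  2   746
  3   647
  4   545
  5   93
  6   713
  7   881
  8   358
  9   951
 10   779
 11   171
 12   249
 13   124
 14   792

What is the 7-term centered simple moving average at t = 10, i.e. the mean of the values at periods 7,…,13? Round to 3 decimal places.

501.857

Sum of periods 7–13: 881 + 358 + 951 + 779 + 171 + 249 + 124 = 3513
Divide by 7: 3513 / 7 = 501.857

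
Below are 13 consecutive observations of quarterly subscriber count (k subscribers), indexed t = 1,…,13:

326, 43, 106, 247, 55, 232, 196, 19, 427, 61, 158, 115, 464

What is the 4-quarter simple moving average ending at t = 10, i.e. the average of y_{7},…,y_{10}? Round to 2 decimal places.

Sum of periods 7–10: 196 + 19 + 427 + 61 = 703
Divide by 4: 703 / 4 = 175.75

175.75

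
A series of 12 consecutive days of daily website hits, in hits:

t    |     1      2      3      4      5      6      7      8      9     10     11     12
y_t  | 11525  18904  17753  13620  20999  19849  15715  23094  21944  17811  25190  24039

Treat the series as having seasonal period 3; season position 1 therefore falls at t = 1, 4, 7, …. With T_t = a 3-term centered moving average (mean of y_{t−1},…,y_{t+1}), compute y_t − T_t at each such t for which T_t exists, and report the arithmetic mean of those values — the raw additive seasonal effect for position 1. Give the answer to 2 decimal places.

Season position 1 occurs at t = 4, 7, 10 (where T_t is defined).
t=4: T_4 = 17457.3333; y_4 − T_4 = 13620 − 17457.3333 = -3837.3333
t=7: T_7 = 19552.6667; y_7 − T_7 = 15715 − 19552.6667 = -3837.6667
t=10: T_10 = 21648.3333; y_10 − T_10 = 17811 − 21648.3333 = -3837.3333
Mean deviation: (-3837.3333 + -3837.6667 + -3837.3333) / 3 = -3837.44

-3837.44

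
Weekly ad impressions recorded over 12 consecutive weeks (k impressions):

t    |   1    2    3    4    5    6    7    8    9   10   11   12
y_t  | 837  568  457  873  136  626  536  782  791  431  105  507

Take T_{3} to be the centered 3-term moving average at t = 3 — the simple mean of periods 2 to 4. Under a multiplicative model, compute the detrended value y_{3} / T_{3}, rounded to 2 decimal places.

0.72

Trend T_3 = (568 + 457 + 873) / 3 = 1898/3 = 632.6667
Ratio to trend: 457 / 632.6667 = 0.72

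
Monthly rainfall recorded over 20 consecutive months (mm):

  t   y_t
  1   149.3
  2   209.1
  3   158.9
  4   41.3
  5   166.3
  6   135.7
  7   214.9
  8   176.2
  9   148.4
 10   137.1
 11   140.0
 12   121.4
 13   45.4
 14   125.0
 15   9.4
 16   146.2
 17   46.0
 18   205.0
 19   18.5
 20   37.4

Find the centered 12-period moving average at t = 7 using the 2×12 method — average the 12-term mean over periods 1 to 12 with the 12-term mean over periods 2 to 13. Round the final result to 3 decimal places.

Sum over 1–12: 149.3 + 209.1 + 158.9 + 41.3 + 166.3 + 135.7 + 214.9 + 176.2 + 148.4 + 137.1 + 140.0 + 121.4 = 1798.6
Sum over 2–13: 209.1 + 158.9 + 41.3 + 166.3 + 135.7 + 214.9 + 176.2 + 148.4 + 137.1 + 140.0 + 121.4 + 45.4 = 1694.7
CMA at t=7 = (1798.6 + 1694.7) / (2·12) = 3493.3 / 24 = 145.554

145.554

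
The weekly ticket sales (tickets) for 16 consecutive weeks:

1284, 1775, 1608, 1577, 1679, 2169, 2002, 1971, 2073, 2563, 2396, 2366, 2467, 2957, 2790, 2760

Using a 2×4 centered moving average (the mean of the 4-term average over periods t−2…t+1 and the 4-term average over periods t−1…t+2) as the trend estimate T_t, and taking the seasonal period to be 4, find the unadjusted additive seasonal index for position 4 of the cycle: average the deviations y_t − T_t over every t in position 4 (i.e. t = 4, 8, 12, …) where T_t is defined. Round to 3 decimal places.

-131.750

Season position 4 occurs at t = 4, 8, 12 (where T_t is defined).
t=4: T_4 = 1709.00000; y_4 − T_4 = 1577 − 1709.00000 = -132.00000
t=8: T_8 = 2103.00000; y_8 − T_8 = 1971 − 2103.00000 = -132.00000
t=12: T_12 = 2497.25000; y_12 − T_12 = 2366 − 2497.25000 = -131.25000
Mean deviation: (-132.00000 + -132.00000 + -131.25000) / 3 = -131.750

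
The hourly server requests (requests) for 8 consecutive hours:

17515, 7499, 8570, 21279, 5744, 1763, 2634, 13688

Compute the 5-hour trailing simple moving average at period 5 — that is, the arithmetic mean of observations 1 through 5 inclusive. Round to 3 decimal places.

12121.400

Sum of periods 1–5: 17515 + 7499 + 8570 + 21279 + 5744 = 60607
Divide by 5: 60607 / 5 = 12121.400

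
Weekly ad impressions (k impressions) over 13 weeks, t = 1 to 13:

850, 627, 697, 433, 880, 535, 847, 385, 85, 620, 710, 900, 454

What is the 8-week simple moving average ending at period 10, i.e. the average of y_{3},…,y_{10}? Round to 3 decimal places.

560.250

Sum of periods 3–10: 697 + 433 + 880 + 535 + 847 + 385 + 85 + 620 = 4482
Divide by 8: 4482 / 8 = 560.250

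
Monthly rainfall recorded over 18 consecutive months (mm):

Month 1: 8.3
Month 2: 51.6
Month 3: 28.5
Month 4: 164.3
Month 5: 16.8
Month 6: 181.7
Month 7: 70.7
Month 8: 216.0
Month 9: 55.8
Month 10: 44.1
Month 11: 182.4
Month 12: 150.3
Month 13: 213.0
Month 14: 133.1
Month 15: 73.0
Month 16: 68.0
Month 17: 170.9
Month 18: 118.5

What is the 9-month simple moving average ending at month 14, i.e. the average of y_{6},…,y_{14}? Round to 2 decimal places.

138.57

Sum of periods 6–14: 181.7 + 70.7 + 216.0 + 55.8 + 44.1 + 182.4 + 150.3 + 213.0 + 133.1 = 1247.1
Divide by 9: 1247.1 / 9 = 138.57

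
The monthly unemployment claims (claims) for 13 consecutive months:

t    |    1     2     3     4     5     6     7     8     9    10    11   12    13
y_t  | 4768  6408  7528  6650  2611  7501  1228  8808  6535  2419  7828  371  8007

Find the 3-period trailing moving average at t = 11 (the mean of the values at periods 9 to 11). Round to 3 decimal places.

5594.000

Sum of periods 9–11: 6535 + 2419 + 7828 = 16782
Divide by 3: 16782 / 3 = 5594.000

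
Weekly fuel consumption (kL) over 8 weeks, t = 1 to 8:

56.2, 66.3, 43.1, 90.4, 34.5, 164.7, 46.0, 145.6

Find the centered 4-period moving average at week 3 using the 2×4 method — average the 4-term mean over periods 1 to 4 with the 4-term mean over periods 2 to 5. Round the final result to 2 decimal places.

61.29

Sum over 1–4: 56.2 + 66.3 + 43.1 + 90.4 = 256.0
Sum over 2–5: 66.3 + 43.1 + 90.4 + 34.5 = 234.3
CMA at t=3 = (256.0 + 234.3) / (2·4) = 490.3 / 8 = 61.29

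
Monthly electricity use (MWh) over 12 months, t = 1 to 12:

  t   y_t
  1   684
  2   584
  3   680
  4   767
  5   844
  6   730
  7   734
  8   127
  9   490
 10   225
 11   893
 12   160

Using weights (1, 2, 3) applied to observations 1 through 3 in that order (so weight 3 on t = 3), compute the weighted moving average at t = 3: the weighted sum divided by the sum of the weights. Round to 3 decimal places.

648.667

Weighted sum: 1·684 + 2·584 + 3·680 = 684 + 1168 + 2040 = 3892
Weight total: 1 + 2 + 3 = 6
WMA = 3892 / 6 = 648.667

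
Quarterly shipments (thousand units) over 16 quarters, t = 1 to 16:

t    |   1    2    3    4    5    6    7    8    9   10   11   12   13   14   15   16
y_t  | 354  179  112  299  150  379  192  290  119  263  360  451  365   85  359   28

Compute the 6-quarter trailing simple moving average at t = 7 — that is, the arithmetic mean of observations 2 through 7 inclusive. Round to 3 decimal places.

218.500

Sum of periods 2–7: 179 + 112 + 299 + 150 + 379 + 192 = 1311
Divide by 6: 1311 / 6 = 218.500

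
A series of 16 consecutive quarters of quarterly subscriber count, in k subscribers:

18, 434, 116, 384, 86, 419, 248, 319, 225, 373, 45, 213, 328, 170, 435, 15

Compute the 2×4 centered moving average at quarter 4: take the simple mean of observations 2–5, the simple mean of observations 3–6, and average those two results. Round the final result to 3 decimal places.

Sum over 2–5: 434 + 116 + 384 + 86 = 1020
Sum over 3–6: 116 + 384 + 86 + 419 = 1005
CMA at t=4 = (1020 + 1005) / (2·4) = 2025 / 8 = 253.125

253.125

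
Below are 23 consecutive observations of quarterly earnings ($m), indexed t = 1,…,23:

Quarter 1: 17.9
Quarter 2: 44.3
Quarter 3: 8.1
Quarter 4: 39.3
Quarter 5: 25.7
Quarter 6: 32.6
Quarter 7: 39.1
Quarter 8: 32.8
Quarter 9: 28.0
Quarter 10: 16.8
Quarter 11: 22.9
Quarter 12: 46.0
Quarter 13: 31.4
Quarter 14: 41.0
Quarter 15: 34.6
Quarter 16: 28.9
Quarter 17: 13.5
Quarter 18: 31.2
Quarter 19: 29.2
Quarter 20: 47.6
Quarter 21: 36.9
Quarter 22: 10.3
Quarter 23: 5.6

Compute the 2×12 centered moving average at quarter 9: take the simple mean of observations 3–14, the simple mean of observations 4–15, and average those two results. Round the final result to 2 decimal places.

31.41

Sum over 3–14: 8.1 + 39.3 + 25.7 + 32.6 + 39.1 + 32.8 + 28.0 + 16.8 + 22.9 + 46.0 + 31.4 + 41.0 = 363.7
Sum over 4–15: 39.3 + 25.7 + 32.6 + 39.1 + 32.8 + 28.0 + 16.8 + 22.9 + 46.0 + 31.4 + 41.0 + 34.6 = 390.2
CMA at t=9 = (363.7 + 390.2) / (2·12) = 753.9 / 24 = 31.41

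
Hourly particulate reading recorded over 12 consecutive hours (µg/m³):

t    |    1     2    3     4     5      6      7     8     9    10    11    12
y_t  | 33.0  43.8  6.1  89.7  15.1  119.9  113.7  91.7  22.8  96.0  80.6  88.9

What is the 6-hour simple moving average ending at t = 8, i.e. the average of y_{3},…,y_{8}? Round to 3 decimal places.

72.700

Sum of periods 3–8: 6.1 + 89.7 + 15.1 + 119.9 + 113.7 + 91.7 = 436.2
Divide by 6: 436.2 / 6 = 72.700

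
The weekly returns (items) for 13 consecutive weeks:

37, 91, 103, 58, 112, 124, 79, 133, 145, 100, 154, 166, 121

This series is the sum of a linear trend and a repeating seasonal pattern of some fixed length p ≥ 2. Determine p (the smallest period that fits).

3

First differences y_{t+1} − y_t: 54, 12, -45, 54, 12, -45, 54, 12, …
The difference pattern repeats every 3 terms and not for any smaller step, so p = 3.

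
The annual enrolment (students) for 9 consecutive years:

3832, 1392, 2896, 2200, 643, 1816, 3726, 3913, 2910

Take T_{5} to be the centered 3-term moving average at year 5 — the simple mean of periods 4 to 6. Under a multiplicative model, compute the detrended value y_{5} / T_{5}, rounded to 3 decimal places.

0.414

Trend T_5 = (2200 + 643 + 1816) / 3 = 4659/3 = 1553.00000
Ratio to trend: 643 / 1553.00000 = 0.414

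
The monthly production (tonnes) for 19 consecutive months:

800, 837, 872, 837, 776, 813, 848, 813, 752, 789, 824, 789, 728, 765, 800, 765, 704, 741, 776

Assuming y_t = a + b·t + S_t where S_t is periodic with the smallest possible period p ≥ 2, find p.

4

First differences y_{t+1} − y_t: 37, 35, -35, -61, 37, 35, -35, -61, 37, 35, …
The difference pattern repeats every 4 terms and not for any smaller step, so p = 4.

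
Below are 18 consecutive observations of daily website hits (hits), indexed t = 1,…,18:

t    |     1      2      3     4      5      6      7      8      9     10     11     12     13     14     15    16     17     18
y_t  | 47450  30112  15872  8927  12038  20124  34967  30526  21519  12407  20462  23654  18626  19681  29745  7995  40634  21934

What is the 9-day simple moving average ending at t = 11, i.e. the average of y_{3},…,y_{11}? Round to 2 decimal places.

Sum of periods 3–11: 15872 + 8927 + 12038 + 20124 + 34967 + 30526 + 21519 + 12407 + 20462 = 176842
Divide by 9: 176842 / 9 = 19649.11

19649.11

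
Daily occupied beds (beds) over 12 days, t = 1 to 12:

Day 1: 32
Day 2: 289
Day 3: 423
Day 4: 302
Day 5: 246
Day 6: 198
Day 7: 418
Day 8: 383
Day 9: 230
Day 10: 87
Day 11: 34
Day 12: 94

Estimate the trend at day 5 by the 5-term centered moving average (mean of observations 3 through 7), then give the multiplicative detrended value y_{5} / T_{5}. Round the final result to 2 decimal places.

Trend T_5 = (423 + 302 + 246 + 198 + 418) / 5 = 1587/5 = 317.4000
Ratio to trend: 246 / 317.4000 = 0.78

0.78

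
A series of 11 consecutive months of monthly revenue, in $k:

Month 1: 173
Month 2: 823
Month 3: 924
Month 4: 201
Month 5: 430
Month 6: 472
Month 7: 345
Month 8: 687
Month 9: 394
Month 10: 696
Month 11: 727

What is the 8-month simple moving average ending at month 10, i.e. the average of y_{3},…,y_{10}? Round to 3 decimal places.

518.625

Sum of periods 3–10: 924 + 201 + 430 + 472 + 345 + 687 + 394 + 696 = 4149
Divide by 8: 4149 / 8 = 518.625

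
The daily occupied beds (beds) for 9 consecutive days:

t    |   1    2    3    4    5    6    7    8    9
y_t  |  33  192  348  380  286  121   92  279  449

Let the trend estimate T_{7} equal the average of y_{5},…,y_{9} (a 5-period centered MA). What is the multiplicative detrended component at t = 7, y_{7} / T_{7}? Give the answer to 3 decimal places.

0.375

Trend T_7 = (286 + 121 + 92 + 279 + 449) / 5 = 1227/5 = 245.40000
Ratio to trend: 92 / 245.40000 = 0.375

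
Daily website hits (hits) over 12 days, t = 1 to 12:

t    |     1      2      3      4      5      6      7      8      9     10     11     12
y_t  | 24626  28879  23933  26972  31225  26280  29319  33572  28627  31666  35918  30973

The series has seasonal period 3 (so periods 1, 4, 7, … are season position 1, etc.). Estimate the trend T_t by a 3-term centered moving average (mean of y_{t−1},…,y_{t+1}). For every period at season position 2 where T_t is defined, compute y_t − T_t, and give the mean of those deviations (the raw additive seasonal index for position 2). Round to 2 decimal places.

Season position 2 occurs at t = 2, 5, 8, 11 (where T_t is defined).
t=2: T_2 = 25812.6667; y_2 − T_2 = 28879 − 25812.6667 = 3066.3333
t=5: T_5 = 28159.0000; y_5 − T_5 = 31225 − 28159.0000 = 3066.0000
t=8: T_8 = 30506.0000; y_8 − T_8 = 33572 − 30506.0000 = 3066.0000
t=11: T_11 = 32852.3333; y_11 − T_11 = 35918 − 32852.3333 = 3065.6667
Mean deviation: (3066.3333 + 3066.0000 + 3066.0000 + 3065.6667) / 4 = 3066.00

3066.00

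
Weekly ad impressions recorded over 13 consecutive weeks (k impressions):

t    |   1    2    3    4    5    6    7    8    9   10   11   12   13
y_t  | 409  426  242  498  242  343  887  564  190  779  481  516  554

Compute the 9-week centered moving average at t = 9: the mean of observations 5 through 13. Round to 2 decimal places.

506.22

Sum of periods 5–13: 242 + 343 + 887 + 564 + 190 + 779 + 481 + 516 + 554 = 4556
Divide by 9: 4556 / 9 = 506.22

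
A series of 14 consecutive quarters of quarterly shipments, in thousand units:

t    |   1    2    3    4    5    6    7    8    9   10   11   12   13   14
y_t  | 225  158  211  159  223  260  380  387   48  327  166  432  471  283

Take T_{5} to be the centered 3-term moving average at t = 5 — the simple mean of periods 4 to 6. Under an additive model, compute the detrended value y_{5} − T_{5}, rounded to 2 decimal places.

Trend T_5 = (159 + 223 + 260) / 3 = 642/3 = 214.0000
Detrended value: 223 − 214.0000 = 9.00

9.00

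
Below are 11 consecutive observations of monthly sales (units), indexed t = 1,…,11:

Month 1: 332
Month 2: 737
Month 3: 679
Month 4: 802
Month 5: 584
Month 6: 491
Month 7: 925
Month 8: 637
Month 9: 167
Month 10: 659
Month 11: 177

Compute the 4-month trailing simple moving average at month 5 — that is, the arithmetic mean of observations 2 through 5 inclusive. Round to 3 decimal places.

Sum of periods 2–5: 737 + 679 + 802 + 584 = 2802
Divide by 4: 2802 / 4 = 700.500

700.500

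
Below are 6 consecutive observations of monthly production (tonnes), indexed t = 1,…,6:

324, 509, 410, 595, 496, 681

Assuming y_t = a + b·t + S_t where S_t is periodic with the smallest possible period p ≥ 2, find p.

2

First differences y_{t+1} − y_t: 185, -99, 185, -99, 185, …
The difference pattern repeats every 2 terms and not for any smaller step, so p = 2.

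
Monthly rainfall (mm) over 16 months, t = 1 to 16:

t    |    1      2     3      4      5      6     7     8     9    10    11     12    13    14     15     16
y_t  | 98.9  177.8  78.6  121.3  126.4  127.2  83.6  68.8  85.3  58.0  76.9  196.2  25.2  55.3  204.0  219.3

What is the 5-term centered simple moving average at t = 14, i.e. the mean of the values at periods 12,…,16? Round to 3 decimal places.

Sum of periods 12–16: 196.2 + 25.2 + 55.3 + 204.0 + 219.3 = 700.0
Divide by 5: 700.0 / 5 = 140.000

140.000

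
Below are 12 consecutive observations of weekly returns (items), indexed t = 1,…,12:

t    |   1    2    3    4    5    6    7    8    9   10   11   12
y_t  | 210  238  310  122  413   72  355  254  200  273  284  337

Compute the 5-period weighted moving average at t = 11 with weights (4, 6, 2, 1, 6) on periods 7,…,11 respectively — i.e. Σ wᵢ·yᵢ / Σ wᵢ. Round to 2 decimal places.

280.05

Weighted sum: 4·355 + 6·254 + 2·200 + 1·273 + 6·284 = 1420 + 1524 + 400 + 273 + 1704 = 5321
Weight total: 4 + 6 + 2 + 1 + 6 = 19
WMA = 5321 / 19 = 280.05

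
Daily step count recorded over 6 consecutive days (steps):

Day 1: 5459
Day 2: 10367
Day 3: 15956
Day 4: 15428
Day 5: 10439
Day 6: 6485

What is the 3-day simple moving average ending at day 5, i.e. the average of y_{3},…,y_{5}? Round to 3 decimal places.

Sum of periods 3–5: 15956 + 15428 + 10439 = 41823
Divide by 3: 41823 / 3 = 13941.000

13941.000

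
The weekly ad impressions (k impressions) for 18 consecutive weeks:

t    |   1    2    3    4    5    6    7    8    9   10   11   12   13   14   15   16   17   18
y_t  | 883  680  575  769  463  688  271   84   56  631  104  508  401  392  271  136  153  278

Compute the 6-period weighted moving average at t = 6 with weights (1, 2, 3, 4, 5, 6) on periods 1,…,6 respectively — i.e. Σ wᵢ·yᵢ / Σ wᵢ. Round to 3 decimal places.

642.238

Weighted sum: 1·883 + 2·680 + 3·575 + 4·769 + 5·463 + 6·688 = 883 + 1360 + 1725 + 3076 + 2315 + 4128 = 13487
Weight total: 1 + 2 + 3 + 4 + 5 + 6 = 21
WMA = 13487 / 21 = 642.238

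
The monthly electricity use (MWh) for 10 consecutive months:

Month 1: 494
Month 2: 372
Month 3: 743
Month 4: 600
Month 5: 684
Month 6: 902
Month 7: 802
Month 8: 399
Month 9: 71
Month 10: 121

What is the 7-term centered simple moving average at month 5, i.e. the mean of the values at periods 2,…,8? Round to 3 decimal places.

643.143

Sum of periods 2–8: 372 + 743 + 600 + 684 + 902 + 802 + 399 = 4502
Divide by 7: 4502 / 7 = 643.143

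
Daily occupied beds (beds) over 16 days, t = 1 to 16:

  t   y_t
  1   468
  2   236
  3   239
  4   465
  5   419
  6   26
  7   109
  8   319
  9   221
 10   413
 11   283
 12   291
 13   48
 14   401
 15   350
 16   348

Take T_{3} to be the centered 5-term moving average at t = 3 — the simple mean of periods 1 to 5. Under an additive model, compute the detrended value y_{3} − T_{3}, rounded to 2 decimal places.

-126.40

Trend T_3 = (468 + 236 + 239 + 465 + 419) / 5 = 1827/5 = 365.4000
Detrended value: 239 − 365.4000 = -126.40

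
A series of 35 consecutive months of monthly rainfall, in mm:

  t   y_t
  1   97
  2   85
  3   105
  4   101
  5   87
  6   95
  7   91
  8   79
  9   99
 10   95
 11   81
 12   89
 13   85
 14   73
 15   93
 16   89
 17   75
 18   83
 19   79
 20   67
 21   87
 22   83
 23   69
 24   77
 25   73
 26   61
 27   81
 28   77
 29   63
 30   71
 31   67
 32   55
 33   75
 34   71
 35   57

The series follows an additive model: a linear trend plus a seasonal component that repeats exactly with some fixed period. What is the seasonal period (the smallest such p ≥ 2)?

First differences y_{t+1} − y_t: -12, 20, -4, -14, 8, -4, -12, 20, -4, -14, 8, -4, -12, 20, …
The difference pattern repeats every 6 terms and not for any smaller step, so p = 6.

6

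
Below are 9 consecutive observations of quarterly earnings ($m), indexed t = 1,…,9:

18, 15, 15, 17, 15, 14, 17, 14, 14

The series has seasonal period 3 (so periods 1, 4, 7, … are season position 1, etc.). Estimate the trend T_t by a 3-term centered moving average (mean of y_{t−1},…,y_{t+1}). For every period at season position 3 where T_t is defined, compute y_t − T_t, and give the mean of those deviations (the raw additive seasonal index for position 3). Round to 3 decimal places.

Season position 3 occurs at t = 3, 6 (where T_t is defined).
t=3: T_3 = 15.66667; y_3 − T_3 = 15 − 15.66667 = -0.66667
t=6: T_6 = 15.33333; y_6 − T_6 = 14 − 15.33333 = -1.33333
Mean deviation: (-0.66667 + -1.33333) / 2 = -1.000

-1.000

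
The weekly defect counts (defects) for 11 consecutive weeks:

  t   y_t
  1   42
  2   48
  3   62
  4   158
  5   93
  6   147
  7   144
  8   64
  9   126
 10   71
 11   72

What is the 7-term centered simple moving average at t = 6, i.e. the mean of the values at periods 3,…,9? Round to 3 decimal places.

113.429

Sum of periods 3–9: 62 + 158 + 93 + 147 + 144 + 64 + 126 = 794
Divide by 7: 794 / 7 = 113.429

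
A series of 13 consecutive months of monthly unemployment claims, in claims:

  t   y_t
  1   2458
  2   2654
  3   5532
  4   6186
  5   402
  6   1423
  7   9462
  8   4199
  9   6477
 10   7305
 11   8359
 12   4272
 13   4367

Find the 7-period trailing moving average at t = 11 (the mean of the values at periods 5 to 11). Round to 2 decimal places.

5375.29

Sum of periods 5–11: 402 + 1423 + 9462 + 4199 + 6477 + 7305 + 8359 = 37627
Divide by 7: 37627 / 7 = 5375.29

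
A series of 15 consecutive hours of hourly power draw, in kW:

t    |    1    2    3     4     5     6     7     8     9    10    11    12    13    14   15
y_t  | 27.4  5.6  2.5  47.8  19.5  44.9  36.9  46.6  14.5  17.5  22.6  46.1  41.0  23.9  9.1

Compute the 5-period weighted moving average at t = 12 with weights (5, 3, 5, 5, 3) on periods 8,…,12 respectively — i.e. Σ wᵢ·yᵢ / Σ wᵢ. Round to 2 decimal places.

29.30

Weighted sum: 5·46.6 + 3·14.5 + 5·17.5 + 5·22.6 + 3·46.1 = 233.0 + 43.5 + 87.5 + 113.0 + 138.3 = 615.3
Weight total: 5 + 3 + 5 + 5 + 3 = 21
WMA = 615.3 / 21 = 29.30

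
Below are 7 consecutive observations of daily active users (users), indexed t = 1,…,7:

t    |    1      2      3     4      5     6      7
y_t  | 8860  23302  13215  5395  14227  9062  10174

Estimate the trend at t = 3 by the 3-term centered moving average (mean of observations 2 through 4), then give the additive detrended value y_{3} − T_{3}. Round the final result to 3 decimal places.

Trend T_3 = (23302 + 13215 + 5395) / 3 = 41912/3 = 13970.66667
Detrended value: 13215 − 13970.66667 = -755.667

-755.667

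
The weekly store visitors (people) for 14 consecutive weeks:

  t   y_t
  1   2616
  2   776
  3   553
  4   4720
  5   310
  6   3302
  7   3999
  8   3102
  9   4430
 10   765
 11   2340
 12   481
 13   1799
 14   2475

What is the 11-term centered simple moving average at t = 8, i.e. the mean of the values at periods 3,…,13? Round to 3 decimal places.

Sum of periods 3–13: 553 + 4720 + 310 + 3302 + 3999 + 3102 + 4430 + 765 + 2340 + 481 + 1799 = 25801
Divide by 11: 25801 / 11 = 2345.545

2345.545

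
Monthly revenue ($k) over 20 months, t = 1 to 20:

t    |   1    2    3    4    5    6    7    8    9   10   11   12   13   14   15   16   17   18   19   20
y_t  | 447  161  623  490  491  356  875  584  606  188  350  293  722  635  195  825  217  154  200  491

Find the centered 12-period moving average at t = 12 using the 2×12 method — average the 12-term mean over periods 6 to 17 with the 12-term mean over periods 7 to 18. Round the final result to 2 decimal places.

478.75

Sum over 6–17: 356 + 875 + 584 + 606 + 188 + 350 + 293 + 722 + 635 + 195 + 825 + 217 = 5846
Sum over 7–18: 875 + 584 + 606 + 188 + 350 + 293 + 722 + 635 + 195 + 825 + 217 + 154 = 5644
CMA at t=12 = (5846 + 5644) / (2·12) = 11490 / 24 = 478.75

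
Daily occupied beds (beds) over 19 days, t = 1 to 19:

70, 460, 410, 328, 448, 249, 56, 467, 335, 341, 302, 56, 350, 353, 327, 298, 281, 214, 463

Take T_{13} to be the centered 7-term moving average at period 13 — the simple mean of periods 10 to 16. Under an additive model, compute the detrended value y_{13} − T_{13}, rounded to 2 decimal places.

Trend T_13 = (341 + 302 + 56 + 350 + 353 + 327 + 298) / 7 = 2027/7 = 289.5714
Detrended value: 350 − 289.5714 = 60.43

60.43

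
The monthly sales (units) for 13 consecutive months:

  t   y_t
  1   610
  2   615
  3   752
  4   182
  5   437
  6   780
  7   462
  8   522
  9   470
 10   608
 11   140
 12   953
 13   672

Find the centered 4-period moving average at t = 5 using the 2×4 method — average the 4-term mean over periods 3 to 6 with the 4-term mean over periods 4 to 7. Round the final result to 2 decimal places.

Sum over 3–6: 752 + 182 + 437 + 780 = 2151
Sum over 4–7: 182 + 437 + 780 + 462 = 1861
CMA at t=5 = (2151 + 1861) / (2·4) = 4012 / 8 = 501.50

501.50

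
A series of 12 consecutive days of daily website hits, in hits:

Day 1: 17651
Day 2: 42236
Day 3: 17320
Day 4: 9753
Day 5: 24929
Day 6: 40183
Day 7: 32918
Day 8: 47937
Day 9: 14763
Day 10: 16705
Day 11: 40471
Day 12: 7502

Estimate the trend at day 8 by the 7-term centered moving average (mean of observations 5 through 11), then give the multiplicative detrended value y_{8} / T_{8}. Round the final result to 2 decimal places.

1.54

Trend T_8 = (24929 + 40183 + 32918 + 47937 + 14763 + 16705 + 40471) / 7 = 217906/7 = 31129.4286
Ratio to trend: 47937 / 31129.4286 = 1.54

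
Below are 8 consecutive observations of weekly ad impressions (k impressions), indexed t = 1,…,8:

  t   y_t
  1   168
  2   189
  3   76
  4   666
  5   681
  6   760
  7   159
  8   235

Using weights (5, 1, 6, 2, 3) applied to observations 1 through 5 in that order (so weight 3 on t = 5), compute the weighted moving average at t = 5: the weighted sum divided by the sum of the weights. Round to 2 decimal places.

Weighted sum: 5·168 + 1·189 + 6·76 + 2·666 + 3·681 = 840 + 189 + 456 + 1332 + 2043 = 4860
Weight total: 5 + 1 + 6 + 2 + 3 = 17
WMA = 4860 / 17 = 285.88

285.88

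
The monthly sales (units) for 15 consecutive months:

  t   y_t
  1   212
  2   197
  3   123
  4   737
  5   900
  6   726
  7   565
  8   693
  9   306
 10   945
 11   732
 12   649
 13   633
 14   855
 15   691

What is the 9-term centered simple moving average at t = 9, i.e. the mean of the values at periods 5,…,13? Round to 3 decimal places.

Sum of periods 5–13: 900 + 726 + 565 + 693 + 306 + 945 + 732 + 649 + 633 = 6149
Divide by 9: 6149 / 9 = 683.222

683.222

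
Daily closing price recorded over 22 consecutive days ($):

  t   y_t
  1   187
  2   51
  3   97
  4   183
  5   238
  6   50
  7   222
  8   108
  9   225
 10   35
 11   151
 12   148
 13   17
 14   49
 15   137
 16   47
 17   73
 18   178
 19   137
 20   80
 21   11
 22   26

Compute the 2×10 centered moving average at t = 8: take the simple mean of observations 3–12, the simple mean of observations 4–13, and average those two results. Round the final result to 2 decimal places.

141.70

Sum over 3–12: 97 + 183 + 238 + 50 + 222 + 108 + 225 + 35 + 151 + 148 = 1457
Sum over 4–13: 183 + 238 + 50 + 222 + 108 + 225 + 35 + 151 + 148 + 17 = 1377
CMA at t=8 = (1457 + 1377) / (2·10) = 2834 / 20 = 141.70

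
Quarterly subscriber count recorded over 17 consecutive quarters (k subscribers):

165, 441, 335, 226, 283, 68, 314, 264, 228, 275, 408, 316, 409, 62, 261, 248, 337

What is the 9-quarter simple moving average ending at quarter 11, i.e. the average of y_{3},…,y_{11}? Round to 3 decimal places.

Sum of periods 3–11: 335 + 226 + 283 + 68 + 314 + 264 + 228 + 275 + 408 = 2401
Divide by 9: 2401 / 9 = 266.778

266.778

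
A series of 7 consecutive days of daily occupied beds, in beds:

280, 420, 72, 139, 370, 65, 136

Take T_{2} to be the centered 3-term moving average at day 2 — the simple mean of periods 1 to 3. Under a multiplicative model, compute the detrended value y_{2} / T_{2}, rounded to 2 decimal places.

Trend T_2 = (280 + 420 + 72) / 3 = 772/3 = 257.3333
Ratio to trend: 420 / 257.3333 = 1.63

1.63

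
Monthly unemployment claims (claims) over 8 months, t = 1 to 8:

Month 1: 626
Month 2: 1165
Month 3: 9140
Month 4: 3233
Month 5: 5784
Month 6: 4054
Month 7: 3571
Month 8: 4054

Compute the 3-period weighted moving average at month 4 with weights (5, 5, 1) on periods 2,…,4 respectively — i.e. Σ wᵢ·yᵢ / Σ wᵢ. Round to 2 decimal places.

Weighted sum: 5·1165 + 5·9140 + 1·3233 = 5825 + 45700 + 3233 = 54758
Weight total: 5 + 5 + 1 = 11
WMA = 54758 / 11 = 4978.00

4978.00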